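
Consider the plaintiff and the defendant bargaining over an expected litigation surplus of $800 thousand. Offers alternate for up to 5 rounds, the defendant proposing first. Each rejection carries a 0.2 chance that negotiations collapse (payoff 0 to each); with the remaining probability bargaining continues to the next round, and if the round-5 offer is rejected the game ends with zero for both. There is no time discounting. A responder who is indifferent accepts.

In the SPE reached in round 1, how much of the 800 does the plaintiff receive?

209.92

By backward induction:
Round 5 (the defendant proposes): rejection yields 0 for the plaintiff; the defendant offers 0 and keeps 800.
Round 4 (the plaintiff proposes): rejecting gives the defendant an expected 0.8 × 800 = 640, so the plaintiff offers 640, keeping 160.
Round 3 (the defendant proposes): rejecting gives the plaintiff an expected 0.8 × 160 = 128, so the defendant offers 128, keeping 672.
Round 2 (the plaintiff proposes): rejecting gives the defendant an expected 0.8 × 672 = 537.6; the plaintiff offers that and keeps 262.4.
Round 1 (the defendant proposes): rejecting gives the plaintiff an expected 0.8 × 262.4 = 209.92; the defendant offers that and keeps 590.08.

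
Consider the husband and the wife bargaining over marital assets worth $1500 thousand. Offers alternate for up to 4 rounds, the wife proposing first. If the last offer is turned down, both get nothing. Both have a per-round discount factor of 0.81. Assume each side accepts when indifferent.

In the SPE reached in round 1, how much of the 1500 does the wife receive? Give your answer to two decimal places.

Round 4 (the husband proposes): rejection yields 0 for the wife; the husband offers 0 and keeps 1500.
Round 3 (the wife proposes): the husband can get 1500 next round, worth 0.81 × 1500 = 1215 now. The wife offers 1215 and keeps 1500 − 1215 = 285.
Round 2 (the husband proposes): the wife can get 285 next round, worth 0.81 × 285 = 230.85 now; the husband offers that and keeps 1269.15.
Round 1 (the wife proposes): the husband can get 1269.15 next round, worth 0.81 × 1269.15 = 1028.0115 now, so the wife offers 1028.0115, keeping 471.9885.

471.99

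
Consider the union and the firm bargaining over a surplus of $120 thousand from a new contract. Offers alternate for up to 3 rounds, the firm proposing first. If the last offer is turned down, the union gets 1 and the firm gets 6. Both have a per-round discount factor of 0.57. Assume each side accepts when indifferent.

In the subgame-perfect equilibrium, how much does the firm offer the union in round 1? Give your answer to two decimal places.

Solve by backward induction from round 3.
Round 3 (the firm proposes): the union gets 1 if talks fail, so the firm offers 1 and keeps 119.
Round 2 (the union proposes): the firm can get 119 next round, worth 0.57 × 119 = 67.83 now. The union offers 67.83 and keeps 120 − 67.83 = 52.17.
Round 1 (the firm proposes): the union can get 52.17 next round, worth 0.57 × 52.17 = 29.7369 now; the firm offers that and keeps 90.2631.

29.74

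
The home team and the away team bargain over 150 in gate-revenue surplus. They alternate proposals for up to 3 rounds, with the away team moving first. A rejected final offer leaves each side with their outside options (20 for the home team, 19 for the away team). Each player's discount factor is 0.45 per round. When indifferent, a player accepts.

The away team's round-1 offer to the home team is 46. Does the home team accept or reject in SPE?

Accept

Work out the home team's continuation value if the offer is rejected.
Round 3 (the away team proposes): the home team gets 20 if talks fail, so the away team offers 20 and keeps 130.
Round 2 (the home team proposes): the away team can get 130 next round, worth 0.45 × 130 = 58.5 now. The home team offers 58.5 and keeps 150 − 58.5 = 91.5.
So by rejecting in round 1, the home team gets 91.5 next round, worth 0.45 × 91.5 = 41.175 now.
Offer 46 ≥ 41.175, so the home team accepts.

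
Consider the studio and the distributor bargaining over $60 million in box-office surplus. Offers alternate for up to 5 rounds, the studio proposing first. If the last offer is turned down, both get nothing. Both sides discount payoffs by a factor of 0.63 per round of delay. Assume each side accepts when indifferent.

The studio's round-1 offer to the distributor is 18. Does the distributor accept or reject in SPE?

Reject

Work out the distributor's continuation value if the offer is rejected.
Round 5 (the studio proposes): the distributor will accept anything ≥ 0, so the studio offers 0 and keeps 60.
Round 4 (the distributor proposes): the studio can get 60 next round, worth 0.63 × 60 = 37.8 now, so the distributor offers 37.8, keeping 22.2.
Round 3 (the studio proposes): the distributor can get 22.2 next round, worth 0.63 × 22.2 = 13.986 now, so the studio offers 13.986, keeping 46.014.
Round 2 (the distributor proposes): the studio can get 46.014 next round, worth 0.63 × 46.014 = 28.98882 now, so the distributor offers 28.98882, keeping 31.01118.
So by rejecting in round 1, the distributor gets 31.01118 next round, worth 0.63 × 31.01118 = 19.5370434 now.
Offer 18 < 19.5370434, so the distributor rejects.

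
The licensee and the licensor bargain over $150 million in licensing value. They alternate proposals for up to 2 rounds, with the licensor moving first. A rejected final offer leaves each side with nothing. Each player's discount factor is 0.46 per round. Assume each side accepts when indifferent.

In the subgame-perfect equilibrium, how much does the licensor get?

Round 2 (the licensee proposes): the licensor will accept anything ≥ 0, so the licensee offers 0 and keeps 150.
Round 1 (the licensor proposes): the licensee can get 150 next round, worth 0.46 × 150 = 69 now; the licensor offers that and keeps 81.

81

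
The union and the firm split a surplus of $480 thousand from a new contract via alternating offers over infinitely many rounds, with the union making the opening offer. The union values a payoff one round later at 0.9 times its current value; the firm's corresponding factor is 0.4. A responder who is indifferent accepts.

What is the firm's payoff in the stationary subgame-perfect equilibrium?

Let x be the union's share when the union proposes and y be the firm's share when the firm proposes.
The firm accepts iff offered ≥ 0.4·y, so x = 480 − 0.4y. Symmetrically y = 480 − 0.9x.
Substituting: x = 480 − 0.4(480 − 0.9x), giving x(1 − 0.9·0.4) = 480(1 − 0.4).
So x = 480 × 0.6 / 0.64 = 450, and the firm receives 480 − x = 30.

30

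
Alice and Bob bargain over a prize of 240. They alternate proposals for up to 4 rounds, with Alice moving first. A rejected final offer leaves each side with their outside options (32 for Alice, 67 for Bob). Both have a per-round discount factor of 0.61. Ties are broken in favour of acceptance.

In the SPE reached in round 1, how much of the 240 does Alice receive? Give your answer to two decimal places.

135.69

Solve by backward induction from round 4.
Round 4 (Bob proposes): Alice gets 32 if talks fail, so Bob offers 32 and keeps 208.
Round 3 (Alice proposes): Bob can get 208 next round, worth 0.61 × 208 = 126.88 now, so Alice offers 126.88, keeping 113.12.
Round 2 (Bob proposes): Alice can get 113.12 next round, worth 0.61 × 113.12 = 69.0032 now; Bob offers that and keeps 170.9968.
Round 1 (Alice proposes): Bob can get 170.9968 next round, worth 0.61 × 170.9968 = 104.308048 now, so Alice offers 104.308048, keeping 135.691952.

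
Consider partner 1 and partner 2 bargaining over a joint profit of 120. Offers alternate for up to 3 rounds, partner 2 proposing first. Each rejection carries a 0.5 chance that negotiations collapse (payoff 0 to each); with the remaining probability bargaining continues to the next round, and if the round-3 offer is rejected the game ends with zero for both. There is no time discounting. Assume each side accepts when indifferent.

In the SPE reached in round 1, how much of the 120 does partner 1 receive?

Round 3 (partner 2 proposes): rejection yields 0 for partner 1; partner 2 offers 0 and keeps 120.
Round 2 (partner 1 proposes): rejecting gives partner 2 an expected 0.5 × 120 = 60, so partner 1 offers 60, keeping 60.
Round 1 (partner 2 proposes): rejecting gives partner 1 an expected 0.5 × 60 = 30. Partner 2 offers 30 and keeps 120 − 30 = 90.

30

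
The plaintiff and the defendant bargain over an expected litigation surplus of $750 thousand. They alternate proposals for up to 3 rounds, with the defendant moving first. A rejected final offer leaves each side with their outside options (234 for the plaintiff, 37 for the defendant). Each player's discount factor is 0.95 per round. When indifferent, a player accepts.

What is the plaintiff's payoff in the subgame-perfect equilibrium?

246.81

Round 3 (the defendant proposes): the plaintiff gets 234 if talks fail, so the defendant offers 234 and keeps 516.
Round 2 (the plaintiff proposes): the defendant can get 516 next round, worth 0.95 × 516 = 490.2 now; the plaintiff offers that and keeps 259.8.
Round 1 (the defendant proposes): the plaintiff can get 259.8 next round, worth 0.95 × 259.8 = 246.81 now; the defendant offers that and keeps 503.19.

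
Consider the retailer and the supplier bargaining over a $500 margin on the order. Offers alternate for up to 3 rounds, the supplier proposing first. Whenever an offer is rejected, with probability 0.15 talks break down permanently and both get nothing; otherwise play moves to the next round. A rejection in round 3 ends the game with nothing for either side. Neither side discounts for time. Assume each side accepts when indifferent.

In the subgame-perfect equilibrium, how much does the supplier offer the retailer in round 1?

Round 3 (the supplier proposes): rejection yields 0 for the retailer; the supplier offers 0 and keeps 500.
Round 2 (the retailer proposes): rejecting gives the supplier an expected 0.85 × 500 = 425, so the retailer offers 425, keeping 75.
Round 1 (the supplier proposes): rejecting gives the retailer an expected 0.85 × 75 = 63.75; the supplier offers that and keeps 436.25.

63.75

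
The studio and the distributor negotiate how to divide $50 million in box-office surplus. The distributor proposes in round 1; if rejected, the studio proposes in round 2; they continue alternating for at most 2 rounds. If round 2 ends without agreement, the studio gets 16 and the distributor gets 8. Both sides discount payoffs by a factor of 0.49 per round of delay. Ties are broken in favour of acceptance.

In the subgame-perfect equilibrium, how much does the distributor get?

29.42

Round 2 (the studio proposes): the distributor gets 8 if talks fail, so the studio offers 8 and keeps 42.
Round 1 (the distributor proposes): the studio can get 42 next round, worth 0.49 × 42 = 20.58 now, so the distributor offers 20.58, keeping 29.42.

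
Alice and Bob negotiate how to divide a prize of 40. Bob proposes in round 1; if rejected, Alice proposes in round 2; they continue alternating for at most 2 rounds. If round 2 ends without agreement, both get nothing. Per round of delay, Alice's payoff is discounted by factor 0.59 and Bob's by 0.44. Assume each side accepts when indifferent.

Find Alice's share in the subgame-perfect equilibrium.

23.6

Round 2 (Alice proposes): rejection yields 0 for Bob; Alice offers 0 and keeps 40.
Round 1 (Bob proposes): Alice can get 40 next round, worth 0.59 × 40 = 23.6 now, so Bob offers 23.6, keeping 16.4.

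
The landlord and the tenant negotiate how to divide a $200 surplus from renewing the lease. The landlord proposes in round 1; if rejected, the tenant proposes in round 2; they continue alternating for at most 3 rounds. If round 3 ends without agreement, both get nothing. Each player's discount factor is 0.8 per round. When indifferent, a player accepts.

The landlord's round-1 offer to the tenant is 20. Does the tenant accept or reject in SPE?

Reject

Round 3 (the landlord proposes): the tenant will accept anything ≥ 0, so the landlord offers 0 and keeps 200.
Round 2 (the tenant proposes): the landlord can get 200 next round, worth 0.8 × 200 = 160 now; the tenant offers that and keeps 40.
So by rejecting in round 1, the tenant gets 40 next round, worth 0.8 × 40 = 32 now.
Offer 20 < 32, so the tenant rejects.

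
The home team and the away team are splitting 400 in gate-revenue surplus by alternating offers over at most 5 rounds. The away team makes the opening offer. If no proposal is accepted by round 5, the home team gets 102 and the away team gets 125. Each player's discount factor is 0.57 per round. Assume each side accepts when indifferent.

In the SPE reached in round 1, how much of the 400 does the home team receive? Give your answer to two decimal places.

140.66

Work backward from the last round.
Round 5 (the away team proposes): the home team gets 102 if talks fail, so the away team offers 102 and keeps 298.
Round 4 (the home team proposes): the away team can get 298 next round, worth 0.57 × 298 = 169.86 now; the home team offers that and keeps 230.14.
Round 3 (the away team proposes): the home team can get 230.14 next round, worth 0.57 × 230.14 = 131.1798 now; the away team offers that and keeps 268.8202.
Round 2 (the home team proposes): the away team can get 268.8202 next round, worth 0.57 × 268.8202 = 153.227514 now; the home team offers that and keeps 246.772486.
Round 1 (the away team proposes): the home team can get 246.772486 next round, worth 0.57 × 246.772486 = 140.66031702 now; the away team offers that and keeps 259.33968298.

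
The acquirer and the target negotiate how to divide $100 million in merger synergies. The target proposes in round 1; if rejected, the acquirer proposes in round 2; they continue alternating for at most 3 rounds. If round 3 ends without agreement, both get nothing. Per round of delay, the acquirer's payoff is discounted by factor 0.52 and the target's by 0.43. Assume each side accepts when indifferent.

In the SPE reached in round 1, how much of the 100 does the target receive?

Round 3 (the target proposes): the acquirer will accept anything ≥ 0, so the target offers 0 and keeps 100.
Round 2 (the acquirer proposes): the target can get 100 next round, worth 0.43 × 100 = 43 now; the acquirer offers that and keeps 57.
Round 1 (the target proposes): the acquirer can get 57 next round, worth 0.52 × 57 = 29.64 now; the target offers that and keeps 70.36.

70.36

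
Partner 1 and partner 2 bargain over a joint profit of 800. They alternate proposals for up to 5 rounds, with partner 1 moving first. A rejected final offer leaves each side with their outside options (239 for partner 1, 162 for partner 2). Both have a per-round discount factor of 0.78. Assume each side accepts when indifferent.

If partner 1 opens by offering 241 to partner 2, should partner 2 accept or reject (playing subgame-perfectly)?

Round 5 (partner 1 proposes): partner 2 gets 162 if talks fail, so partner 1 offers 162 and keeps 638.
Round 4 (partner 2 proposes): partner 1 can get 638 next round, worth 0.78 × 638 = 497.64 now, so partner 2 offers 497.64, keeping 302.36.
Round 3 (partner 1 proposes): partner 2 can get 302.36 next round, worth 0.78 × 302.36 = 235.8408 now. Partner 1 offers 235.8408 and keeps 800 − 235.8408 = 564.1592.
Round 2 (partner 2 proposes): partner 1 can get 564.1592 next round, worth 0.78 × 564.1592 = 440.044176 now. Partner 2 offers 440.044176 and keeps 800 − 440.044176 = 359.955824.
So by rejecting in round 1, partner 2 gets 359.955824 next round, worth 0.78 × 359.955824 = 280.76554272 now.
Offer 241 < 280.76554272, so partner 2 rejects.

Reject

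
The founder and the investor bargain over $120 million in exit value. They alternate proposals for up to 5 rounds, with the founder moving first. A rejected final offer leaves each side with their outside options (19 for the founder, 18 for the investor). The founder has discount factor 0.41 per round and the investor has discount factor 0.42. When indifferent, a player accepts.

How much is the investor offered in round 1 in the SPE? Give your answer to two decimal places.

Round 5 (the founder proposes): the investor gets 18 if talks fail, so the founder offers 18 and keeps 102.
Round 4 (the investor proposes): the founder can get 102 next round, worth 0.41 × 102 = 41.82 now, so the investor offers 41.82, keeping 78.18.
Round 3 (the founder proposes): the investor can get 78.18 next round, worth 0.42 × 78.18 = 32.8356 now, so the founder offers 32.8356, keeping 87.1644.
Round 2 (the investor proposes): the founder can get 87.1644 next round, worth 0.41 × 87.1644 = 35.737404 now; the investor offers that and keeps 84.262596.
Round 1 (the founder proposes): the investor can get 84.262596 next round, worth 0.42 × 84.262596 = 35.39029032 now, so the founder offers 35.39029032, keeping 84.60970968.

35.39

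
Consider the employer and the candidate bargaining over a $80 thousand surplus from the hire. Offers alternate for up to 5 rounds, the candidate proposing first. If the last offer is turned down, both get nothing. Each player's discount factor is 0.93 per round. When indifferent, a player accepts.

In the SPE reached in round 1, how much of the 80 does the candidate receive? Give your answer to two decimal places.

70.29

Round 5 (the candidate proposes): rejection yields 0 for the employer; the candidate offers 0 and keeps 80.
Round 4 (the employer proposes): the candidate can get 80 next round, worth 0.93 × 80 = 74.4 now, so the employer offers 74.4, keeping 5.6.
Round 3 (the candidate proposes): the employer can get 5.6 next round, worth 0.93 × 5.6 = 5.208 now; the candidate offers that and keeps 74.792.
Round 2 (the employer proposes): the candidate can get 74.792 next round, worth 0.93 × 74.792 = 69.55656 now, so the employer offers 69.55656, keeping 10.44344.
Round 1 (the candidate proposes): the employer can get 10.44344 next round, worth 0.93 × 10.44344 = 9.7123992 now. The candidate offers 9.7123992 and keeps 80 − 9.7123992 = 70.2876008.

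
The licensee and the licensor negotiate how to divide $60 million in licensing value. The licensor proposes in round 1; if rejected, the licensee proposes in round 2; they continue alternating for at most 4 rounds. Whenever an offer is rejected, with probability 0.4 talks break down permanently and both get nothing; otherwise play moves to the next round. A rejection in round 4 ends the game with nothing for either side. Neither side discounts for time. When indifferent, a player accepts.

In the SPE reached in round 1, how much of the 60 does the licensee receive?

By backward induction:
Round 4 (the licensee proposes): the licensor will accept anything ≥ 0, so the licensee offers 0 and keeps 60.
Round 3 (the licensor proposes): rejecting gives the licensee an expected 0.6 × 60 = 36, so the licensor offers 36, keeping 24.
Round 2 (the licensee proposes): rejecting gives the licensor an expected 0.6 × 24 = 14.4, so the licensee offers 14.4, keeping 45.6.
Round 1 (the licensor proposes): rejecting gives the licensee an expected 0.6 × 45.6 = 27.36. The licensor offers 27.36 and keeps 60 − 27.36 = 32.64.

27.36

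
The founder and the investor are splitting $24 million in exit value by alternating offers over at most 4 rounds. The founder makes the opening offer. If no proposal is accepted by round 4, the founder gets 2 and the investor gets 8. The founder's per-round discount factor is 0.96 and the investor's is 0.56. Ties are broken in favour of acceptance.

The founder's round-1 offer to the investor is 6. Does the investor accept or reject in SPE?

Reject

Round 4 (the investor proposes): the founder gets 2 if talks fail, so the investor offers 2 and keeps 22.
Round 3 (the founder proposes): the investor can get 22 next round, worth 0.56 × 22 = 12.32 now, so the founder offers 12.32, keeping 11.68.
Round 2 (the investor proposes): the founder can get 11.68 next round, worth 0.96 × 11.68 = 11.2128 now; the investor offers that and keeps 12.7872.
So by rejecting in round 1, the investor gets 12.7872 next round, worth 0.56 × 12.7872 = 7.160832 now.
Offer 6 < 7.160832, so the investor rejects.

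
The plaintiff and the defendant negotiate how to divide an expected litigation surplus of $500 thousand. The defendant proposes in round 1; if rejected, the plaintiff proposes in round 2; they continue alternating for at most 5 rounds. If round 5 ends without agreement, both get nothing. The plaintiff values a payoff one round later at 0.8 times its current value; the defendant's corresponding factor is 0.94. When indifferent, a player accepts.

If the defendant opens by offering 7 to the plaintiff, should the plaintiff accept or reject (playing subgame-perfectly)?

Reject

Work out the plaintiff's continuation value if the offer is rejected.
Round 5 (the defendant proposes): rejection yields 0 for the plaintiff; the defendant offers 0 and keeps 500.
Round 4 (the plaintiff proposes): the defendant can get 500 next round, worth 0.94 × 500 = 470 now; the plaintiff offers that and keeps 30.
Round 3 (the defendant proposes): the plaintiff can get 30 next round, worth 0.8 × 30 = 24 now; the defendant offers that and keeps 476.
Round 2 (the plaintiff proposes): the defendant can get 476 next round, worth 0.94 × 476 = 447.44 now; the plaintiff offers that and keeps 52.56.
So by rejecting in round 1, the plaintiff gets 52.56 next round, worth 0.8 × 52.56 = 42.048 now.
Offer 7 < 42.048, so the plaintiff rejects.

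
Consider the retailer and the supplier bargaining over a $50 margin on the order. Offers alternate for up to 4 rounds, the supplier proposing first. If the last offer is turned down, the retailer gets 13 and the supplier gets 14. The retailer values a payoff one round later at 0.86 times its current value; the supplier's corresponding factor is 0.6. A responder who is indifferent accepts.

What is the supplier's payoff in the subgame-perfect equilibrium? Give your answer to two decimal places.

By backward induction:
Round 4 (the retailer proposes): the supplier gets 14 if talks fail, so the retailer offers 14 and keeps 36.
Round 3 (the supplier proposes): the retailer can get 36 next round, worth 0.86 × 36 = 30.96 now, so the supplier offers 30.96, keeping 19.04.
Round 2 (the retailer proposes): the supplier can get 19.04 next round, worth 0.6 × 19.04 = 11.424 now. The retailer offers 11.424 and keeps 50 − 11.424 = 38.576.
Round 1 (the supplier proposes): the retailer can get 38.576 next round, worth 0.86 × 38.576 = 33.17536 now. The supplier offers 33.17536 and keeps 50 − 33.17536 = 16.82464.

16.82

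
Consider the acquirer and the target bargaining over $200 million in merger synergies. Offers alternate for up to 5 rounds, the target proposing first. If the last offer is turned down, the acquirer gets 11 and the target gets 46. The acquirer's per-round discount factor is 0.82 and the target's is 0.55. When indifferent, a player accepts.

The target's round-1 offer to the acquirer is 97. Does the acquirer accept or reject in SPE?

Reject

Round 5 (the target proposes): the acquirer gets 11 if talks fail, so the target offers 11 and keeps 189.
Round 4 (the acquirer proposes): the target can get 189 next round, worth 0.55 × 189 = 103.95 now. The acquirer offers 103.95 and keeps 200 − 103.95 = 96.05.
Round 3 (the target proposes): the acquirer can get 96.05 next round, worth 0.82 × 96.05 = 78.761 now; the target offers that and keeps 121.239.
Round 2 (the acquirer proposes): the target can get 121.239 next round, worth 0.55 × 121.239 = 66.68145 now, so the acquirer offers 66.68145, keeping 133.31855.
So by rejecting in round 1, the acquirer gets 133.31855 next round, worth 0.82 × 133.31855 = 109.321211 now.
Offer 97 < 109.321211, so the acquirer rejects.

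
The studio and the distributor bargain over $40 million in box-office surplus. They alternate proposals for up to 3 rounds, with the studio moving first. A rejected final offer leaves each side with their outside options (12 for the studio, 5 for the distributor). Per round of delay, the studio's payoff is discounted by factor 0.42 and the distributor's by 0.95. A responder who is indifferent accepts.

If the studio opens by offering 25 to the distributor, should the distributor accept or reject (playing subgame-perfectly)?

Round 3 (the studio proposes): the distributor gets 5 if talks fail, so the studio offers 5 and keeps 35.
Round 2 (the distributor proposes): the studio can get 35 next round, worth 0.42 × 35 = 14.7 now, so the distributor offers 14.7, keeping 25.3.
So by rejecting in round 1, the distributor gets 25.3 next round, worth 0.95 × 25.3 = 24.035 now.
Offer 25 ≥ 24.035, so the distributor accepts.

Accept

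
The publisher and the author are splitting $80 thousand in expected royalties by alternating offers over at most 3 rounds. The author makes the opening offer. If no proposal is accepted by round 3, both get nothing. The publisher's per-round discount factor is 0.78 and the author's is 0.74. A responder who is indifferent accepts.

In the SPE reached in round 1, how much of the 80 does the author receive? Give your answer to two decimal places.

63.78

By backward induction:
Round 3 (the author proposes): the publisher will accept anything ≥ 0, so the author offers 0 and keeps 80.
Round 2 (the publisher proposes): the author can get 80 next round, worth 0.74 × 80 = 59.2 now, so the publisher offers 59.2, keeping 20.8.
Round 1 (the author proposes): the publisher can get 20.8 next round, worth 0.78 × 20.8 = 16.224 now. The author offers 16.224 and keeps 80 − 16.224 = 63.776.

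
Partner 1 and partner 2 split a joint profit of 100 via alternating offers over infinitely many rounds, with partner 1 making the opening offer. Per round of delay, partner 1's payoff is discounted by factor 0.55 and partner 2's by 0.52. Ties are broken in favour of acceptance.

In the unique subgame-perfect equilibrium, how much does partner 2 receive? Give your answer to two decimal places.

In a stationary SPE each proposer offers the other exactly their discounted continuation value.
If partner 1 keeps x when proposing and partner 2 keeps y when proposing, then x = 100 − 0.52y and y = 100 − 0.55x.
Solving: x = 100(1 − 0.52) / (1 − 0.55·0.52) = 48 / 0.714 ≈ 67.2269.
Partner 2 gets 100 − 67.2269 ≈ 32.7731.

32.77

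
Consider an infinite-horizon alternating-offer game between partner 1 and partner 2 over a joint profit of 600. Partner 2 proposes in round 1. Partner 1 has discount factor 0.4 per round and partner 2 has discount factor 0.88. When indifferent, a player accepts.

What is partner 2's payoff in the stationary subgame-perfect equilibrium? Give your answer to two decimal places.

In a stationary SPE each proposer offers the other exactly their discounted continuation value.
If partner 2 keeps x when proposing and partner 1 keeps y when proposing, then x = 600 − 0.4y and y = 600 − 0.88x.
Solving: x = 600(1 − 0.4) / (1 − 0.88·0.4) = 360 / 0.648 ≈ 555.5556.
Partner 1 gets 600 − 555.5556 ≈ 44.4444.

555.56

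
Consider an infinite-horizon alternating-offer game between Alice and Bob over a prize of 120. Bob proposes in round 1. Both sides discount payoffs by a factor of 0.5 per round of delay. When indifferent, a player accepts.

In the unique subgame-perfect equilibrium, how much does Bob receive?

80

When Bob proposes, Alice accepts any offer worth at least 0.5 times what Alice would get by proposing next round; and vice versa.
This gives x = 120 − 0.5y and y = 120 − 0.5x, where x and y are each side's share when it proposes.
Hence (1 − 0.5·0.5)x = 120(1 − 0.5), i.e. 0.75·x = 60.
x = 80; Alice's share is 120 − x = 40.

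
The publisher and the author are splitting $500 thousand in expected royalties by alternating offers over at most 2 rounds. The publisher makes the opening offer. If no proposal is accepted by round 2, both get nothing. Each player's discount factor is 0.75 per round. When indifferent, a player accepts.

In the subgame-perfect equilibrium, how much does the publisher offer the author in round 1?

375

Round 2 (the author proposes): the publisher will accept anything ≥ 0, so the author offers 0 and keeps 500.
Round 1 (the publisher proposes): the author can get 500 next round, worth 0.75 × 500 = 375 now, so the publisher offers 375, keeping 125.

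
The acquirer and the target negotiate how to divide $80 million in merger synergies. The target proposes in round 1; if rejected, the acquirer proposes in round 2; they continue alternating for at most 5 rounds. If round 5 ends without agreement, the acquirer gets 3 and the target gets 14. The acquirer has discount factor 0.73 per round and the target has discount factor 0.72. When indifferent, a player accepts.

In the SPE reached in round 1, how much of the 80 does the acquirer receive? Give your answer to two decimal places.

25.78

Round 5 (the target proposes): the acquirer gets 3 if talks fail, so the target offers 3 and keeps 77.
Round 4 (the acquirer proposes): the target can get 77 next round, worth 0.72 × 77 = 55.44 now; the acquirer offers that and keeps 24.56.
Round 3 (the target proposes): the acquirer can get 24.56 next round, worth 0.73 × 24.56 = 17.9288 now; the target offers that and keeps 62.0712.
Round 2 (the acquirer proposes): the target can get 62.0712 next round, worth 0.72 × 62.0712 = 44.691264 now, so the acquirer offers 44.691264, keeping 35.308736.
Round 1 (the target proposes): the acquirer can get 35.308736 next round, worth 0.73 × 35.308736 = 25.77537728 now; the target offers that and keeps 54.22462272.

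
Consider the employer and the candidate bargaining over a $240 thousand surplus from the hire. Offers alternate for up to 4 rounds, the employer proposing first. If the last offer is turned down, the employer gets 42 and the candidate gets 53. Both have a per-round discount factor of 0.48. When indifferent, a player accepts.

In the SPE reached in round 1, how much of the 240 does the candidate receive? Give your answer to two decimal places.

By backward induction:
Round 4 (the candidate proposes): the employer gets 42 if talks fail, so the candidate offers 42 and keeps 198.
Round 3 (the employer proposes): the candidate can get 198 next round, worth 0.48 × 198 = 95.04 now. The employer offers 95.04 and keeps 240 − 95.04 = 144.96.
Round 2 (the candidate proposes): the employer can get 144.96 next round, worth 0.48 × 144.96 = 69.5808 now. The candidate offers 69.5808 and keeps 240 − 69.5808 = 170.4192.
Round 1 (the employer proposes): the candidate can get 170.4192 next round, worth 0.48 × 170.4192 = 81.801216 now. The employer offers 81.801216 and keeps 240 − 81.801216 = 158.198784.

81.80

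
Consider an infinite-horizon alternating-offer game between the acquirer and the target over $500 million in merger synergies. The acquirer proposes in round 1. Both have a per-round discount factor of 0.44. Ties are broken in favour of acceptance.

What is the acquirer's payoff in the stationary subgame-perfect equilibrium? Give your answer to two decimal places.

Let x be the acquirer's share when the acquirer proposes and y be the target's share when the target proposes.
The target accepts iff offered ≥ 0.44·y, so x = 500 − 0.44y. Symmetrically y = 500 − 0.44x.
Substituting: x = 500 − 0.44(500 − 0.44x), giving x(1 − 0.44·0.44) = 500(1 − 0.44).
So x = 500 × 0.56 / 0.8064 ≈ 347.2222, and the target receives 500 − x ≈ 152.7778.

347.22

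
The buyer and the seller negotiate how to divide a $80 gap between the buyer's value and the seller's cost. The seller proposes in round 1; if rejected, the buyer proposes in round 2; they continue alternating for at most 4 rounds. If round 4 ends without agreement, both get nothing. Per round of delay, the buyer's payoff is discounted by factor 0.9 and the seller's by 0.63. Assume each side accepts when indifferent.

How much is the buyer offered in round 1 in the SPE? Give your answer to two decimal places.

67.46

Round 4 (the buyer proposes): rejection yields 0 for the seller; the buyer offers 0 and keeps 80.
Round 3 (the seller proposes): the buyer can get 80 next round, worth 0.9 × 80 = 72 now; the seller offers that and keeps 8.
Round 2 (the buyer proposes): the seller can get 8 next round, worth 0.63 × 8 = 5.04 now; the buyer offers that and keeps 74.96.
Round 1 (the seller proposes): the buyer can get 74.96 next round, worth 0.9 × 74.96 = 67.464 now; the seller offers that and keeps 12.536.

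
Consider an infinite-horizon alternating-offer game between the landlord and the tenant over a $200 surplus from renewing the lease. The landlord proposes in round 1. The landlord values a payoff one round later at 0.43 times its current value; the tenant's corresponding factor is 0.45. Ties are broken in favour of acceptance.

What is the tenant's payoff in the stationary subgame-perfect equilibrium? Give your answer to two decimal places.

In a stationary SPE each proposer offers the other exactly their discounted continuation value.
If the landlord keeps x when proposing and the tenant keeps y when proposing, then x = 200 − 0.45y and y = 200 − 0.43x.
Solving: x = 200(1 − 0.45) / (1 − 0.43·0.45) = 110 / 0.8065 ≈ 136.3918.
The tenant gets 200 − 136.3918 ≈ 63.6082.

63.61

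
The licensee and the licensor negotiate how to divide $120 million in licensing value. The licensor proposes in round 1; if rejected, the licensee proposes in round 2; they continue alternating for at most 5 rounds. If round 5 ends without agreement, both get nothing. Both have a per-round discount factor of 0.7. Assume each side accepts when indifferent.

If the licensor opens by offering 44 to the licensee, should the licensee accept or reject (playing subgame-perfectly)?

Accept

Work out the licensee's continuation value if the offer is rejected.
Round 5 (the licensor proposes): the licensee will accept anything ≥ 0, so the licensor offers 0 and keeps 120.
Round 4 (the licensee proposes): the licensor can get 120 next round, worth 0.7 × 120 = 84 now. The licensee offers 84 and keeps 120 − 84 = 36.
Round 3 (the licensor proposes): the licensee can get 36 next round, worth 0.7 × 36 = 25.2 now. The licensor offers 25.2 and keeps 120 − 25.2 = 94.8.
Round 2 (the licensee proposes): the licensor can get 94.8 next round, worth 0.7 × 94.8 = 66.36 now; the licensee offers that and keeps 53.64.
So by rejecting in round 1, the licensee gets 53.64 next round, worth 0.7 × 53.64 = 37.548 now.
Offer 44 ≥ 37.548, so the licensee accepts.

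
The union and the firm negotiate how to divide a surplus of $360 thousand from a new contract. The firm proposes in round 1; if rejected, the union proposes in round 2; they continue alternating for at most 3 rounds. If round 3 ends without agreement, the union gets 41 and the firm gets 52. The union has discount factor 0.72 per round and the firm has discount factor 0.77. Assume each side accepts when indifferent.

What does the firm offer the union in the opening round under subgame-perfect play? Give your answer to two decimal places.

82.35

Round 3 (the firm proposes): the union gets 41 if talks fail, so the firm offers 41 and keeps 319.
Round 2 (the union proposes): the firm can get 319 next round, worth 0.77 × 319 = 245.63 now. The union offers 245.63 and keeps 360 − 245.63 = 114.37.
Round 1 (the firm proposes): the union can get 114.37 next round, worth 0.72 × 114.37 = 82.3464 now, so the firm offers 82.3464, keeping 277.6536.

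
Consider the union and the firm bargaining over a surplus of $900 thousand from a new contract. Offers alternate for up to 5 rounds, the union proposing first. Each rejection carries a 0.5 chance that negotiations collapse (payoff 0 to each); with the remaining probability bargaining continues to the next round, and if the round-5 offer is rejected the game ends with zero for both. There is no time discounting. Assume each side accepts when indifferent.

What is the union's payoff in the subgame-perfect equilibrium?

By backward induction:
Round 5 (the union proposes): the firm will accept anything ≥ 0, so the union offers 0 and keeps 900.
Round 4 (the firm proposes): rejecting gives the union an expected 0.5 × 900 = 450; the firm offers that and keeps 450.
Round 3 (the union proposes): rejecting gives the firm an expected 0.5 × 450 = 225. The union offers 225 and keeps 900 − 225 = 675.
Round 2 (the firm proposes): rejecting gives the union an expected 0.5 × 675 = 337.5. The firm offers 337.5 and keeps 900 − 337.5 = 562.5.
Round 1 (the union proposes): rejecting gives the firm an expected 0.5 × 562.5 = 281.25, so the union offers 281.25, keeping 618.75.

618.75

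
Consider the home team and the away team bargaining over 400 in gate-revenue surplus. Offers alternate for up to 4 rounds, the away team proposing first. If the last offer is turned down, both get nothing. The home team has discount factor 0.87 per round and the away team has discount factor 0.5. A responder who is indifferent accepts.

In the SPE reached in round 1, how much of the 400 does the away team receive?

74.62

Round 4 (the home team proposes): rejection yields 0 for the away team; the home team offers 0 and keeps 400.
Round 3 (the away team proposes): the home team can get 400 next round, worth 0.87 × 400 = 348 now; the away team offers that and keeps 52.
Round 2 (the home team proposes): the away team can get 52 next round, worth 0.5 × 52 = 26 now. The home team offers 26 and keeps 400 − 26 = 374.
Round 1 (the away team proposes): the home team can get 374 next round, worth 0.87 × 374 = 325.38 now, so the away team offers 325.38, keeping 74.62.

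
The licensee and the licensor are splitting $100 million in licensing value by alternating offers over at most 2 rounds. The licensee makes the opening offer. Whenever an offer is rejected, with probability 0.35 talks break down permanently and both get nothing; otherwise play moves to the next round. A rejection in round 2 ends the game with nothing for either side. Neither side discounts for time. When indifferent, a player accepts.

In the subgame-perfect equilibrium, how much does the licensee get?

Round 2 (the licensor proposes): rejection yields 0 for the licensee; the licensor offers 0 and keeps 100.
Round 1 (the licensee proposes): rejecting gives the licensor an expected 0.65 × 100 = 65. The licensee offers 65 and keeps 100 − 65 = 35.

35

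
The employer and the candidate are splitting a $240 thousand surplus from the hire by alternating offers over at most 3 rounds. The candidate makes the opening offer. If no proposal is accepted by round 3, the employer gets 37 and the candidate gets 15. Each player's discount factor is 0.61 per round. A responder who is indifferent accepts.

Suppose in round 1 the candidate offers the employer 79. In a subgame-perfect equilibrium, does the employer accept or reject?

Round 3 (the candidate proposes): the employer gets 37 if talks fail, so the candidate offers 37 and keeps 203.
Round 2 (the employer proposes): the candidate can get 203 next round, worth 0.61 × 203 = 123.83 now; the employer offers that and keeps 116.17.
So by rejecting in round 1, the employer gets 116.17 next round, worth 0.61 × 116.17 = 70.8637 now.
Offer 79 ≥ 70.8637, so the employer accepts.

Accept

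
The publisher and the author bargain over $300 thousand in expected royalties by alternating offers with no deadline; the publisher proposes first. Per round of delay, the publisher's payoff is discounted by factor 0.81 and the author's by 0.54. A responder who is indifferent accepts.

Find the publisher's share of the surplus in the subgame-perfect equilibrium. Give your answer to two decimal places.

245.29

When the publisher proposes, the author accepts any offer worth at least 0.54 times what the author would get by proposing next round; and vice versa.
This gives x = 300 − 0.54y and y = 300 − 0.81x, where x and y are each side's share when it proposes.
Hence (1 − 0.54·0.81)x = 300(1 − 0.54), i.e. 0.5626·x = 138.
x ≈ 245.2897; the author's share is 300 − x ≈ 54.7103.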